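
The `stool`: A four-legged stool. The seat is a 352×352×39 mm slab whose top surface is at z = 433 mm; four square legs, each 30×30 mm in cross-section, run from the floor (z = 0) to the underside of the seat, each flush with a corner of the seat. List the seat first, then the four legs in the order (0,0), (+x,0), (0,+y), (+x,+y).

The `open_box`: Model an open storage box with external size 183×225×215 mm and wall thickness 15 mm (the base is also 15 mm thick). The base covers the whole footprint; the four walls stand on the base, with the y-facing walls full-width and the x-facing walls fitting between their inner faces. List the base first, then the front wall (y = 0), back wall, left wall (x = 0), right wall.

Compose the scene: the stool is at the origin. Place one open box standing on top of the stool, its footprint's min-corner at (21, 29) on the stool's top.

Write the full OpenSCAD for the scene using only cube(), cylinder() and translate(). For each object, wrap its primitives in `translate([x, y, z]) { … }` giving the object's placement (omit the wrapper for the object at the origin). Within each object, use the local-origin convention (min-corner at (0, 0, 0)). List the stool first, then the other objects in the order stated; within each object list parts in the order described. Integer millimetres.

translate([0, 0, 394]) cube([352, 352, 39]);
cube([30, 30, 394]);
translate([322, 0, 0]) cube([30, 30, 394]);
translate([0, 322, 0]) cube([30, 30, 394]);
translate([322, 322, 0]) cube([30, 30, 394]);
translate([21, 29, 433]) {
  cube([183, 225, 15]);
  translate([0, 0, 15]) cube([183, 15, 200]);
  translate([0, 210, 15]) cube([183, 15, 200]);
  translate([0, 15, 15]) cube([15, 195, 200]);
  translate([168, 15, 15]) cube([15, 195, 200]);
}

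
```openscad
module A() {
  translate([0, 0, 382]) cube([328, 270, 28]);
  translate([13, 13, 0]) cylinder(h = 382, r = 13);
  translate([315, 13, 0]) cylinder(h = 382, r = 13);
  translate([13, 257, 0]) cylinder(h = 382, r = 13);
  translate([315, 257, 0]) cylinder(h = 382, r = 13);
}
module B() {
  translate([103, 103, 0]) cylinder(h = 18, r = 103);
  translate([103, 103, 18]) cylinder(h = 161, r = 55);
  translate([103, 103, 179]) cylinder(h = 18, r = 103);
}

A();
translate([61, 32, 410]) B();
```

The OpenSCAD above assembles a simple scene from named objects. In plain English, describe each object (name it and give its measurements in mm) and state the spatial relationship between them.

A is a four-legged stool. The seat is a 328×270×28 mm slab whose top surface is at z = 410 mm; four round legs, each 26 mm in diameter, run from the floor (z = 0) to the underside of the seat, each leg's axis is inset half a diameter from the nearest pair of seat edges (so the leg's bounding box is flush with the corner).

B is a spool: two coaxial disc flanges of radius 103 mm and thickness 18 mm, joined by a core cylinder of radius 55 mm and height 161 mm. The lower flange rests on z = 0 and the three cylinders share a vertical axis.

The spool is on top of the stool, centred.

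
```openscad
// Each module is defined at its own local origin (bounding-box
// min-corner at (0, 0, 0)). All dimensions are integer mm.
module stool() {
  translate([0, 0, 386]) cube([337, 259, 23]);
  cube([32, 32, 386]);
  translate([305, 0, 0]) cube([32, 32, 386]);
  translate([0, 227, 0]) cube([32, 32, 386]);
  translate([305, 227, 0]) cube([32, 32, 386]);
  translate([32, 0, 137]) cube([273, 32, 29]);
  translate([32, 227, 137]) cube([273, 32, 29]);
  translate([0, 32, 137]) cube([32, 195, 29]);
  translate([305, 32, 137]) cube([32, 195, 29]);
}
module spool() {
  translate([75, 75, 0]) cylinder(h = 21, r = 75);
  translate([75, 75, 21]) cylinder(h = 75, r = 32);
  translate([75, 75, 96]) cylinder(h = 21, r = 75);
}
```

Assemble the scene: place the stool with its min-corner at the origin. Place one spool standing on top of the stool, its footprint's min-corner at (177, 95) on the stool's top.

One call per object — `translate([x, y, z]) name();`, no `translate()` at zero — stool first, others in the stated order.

stool();
translate([177, 95, 409]) spool();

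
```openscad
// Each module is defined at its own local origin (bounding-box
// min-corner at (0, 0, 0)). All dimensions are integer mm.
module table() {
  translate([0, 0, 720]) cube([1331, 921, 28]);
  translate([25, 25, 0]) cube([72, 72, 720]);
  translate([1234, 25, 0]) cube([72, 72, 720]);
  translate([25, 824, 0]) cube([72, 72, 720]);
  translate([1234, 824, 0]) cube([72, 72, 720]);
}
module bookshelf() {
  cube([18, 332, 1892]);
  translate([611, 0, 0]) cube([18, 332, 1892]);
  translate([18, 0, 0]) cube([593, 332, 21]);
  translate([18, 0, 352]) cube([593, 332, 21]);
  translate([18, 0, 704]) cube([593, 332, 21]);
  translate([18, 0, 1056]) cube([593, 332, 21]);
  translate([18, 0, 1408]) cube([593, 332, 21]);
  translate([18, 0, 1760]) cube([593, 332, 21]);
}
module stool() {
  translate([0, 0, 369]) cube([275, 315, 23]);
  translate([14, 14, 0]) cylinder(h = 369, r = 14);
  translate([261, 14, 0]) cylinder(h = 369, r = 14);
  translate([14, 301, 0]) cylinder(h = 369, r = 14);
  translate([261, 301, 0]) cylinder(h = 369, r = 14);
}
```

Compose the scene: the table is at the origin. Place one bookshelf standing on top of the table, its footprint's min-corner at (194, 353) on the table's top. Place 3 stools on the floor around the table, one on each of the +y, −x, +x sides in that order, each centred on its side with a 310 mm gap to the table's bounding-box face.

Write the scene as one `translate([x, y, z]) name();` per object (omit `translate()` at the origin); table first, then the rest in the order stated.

table();
translate([194, 353, 748]) bookshelf();
translate([528, 1231, 0]) stool();
translate([-585, 303, 0]) stool();
translate([1641, 303, 0]) stool();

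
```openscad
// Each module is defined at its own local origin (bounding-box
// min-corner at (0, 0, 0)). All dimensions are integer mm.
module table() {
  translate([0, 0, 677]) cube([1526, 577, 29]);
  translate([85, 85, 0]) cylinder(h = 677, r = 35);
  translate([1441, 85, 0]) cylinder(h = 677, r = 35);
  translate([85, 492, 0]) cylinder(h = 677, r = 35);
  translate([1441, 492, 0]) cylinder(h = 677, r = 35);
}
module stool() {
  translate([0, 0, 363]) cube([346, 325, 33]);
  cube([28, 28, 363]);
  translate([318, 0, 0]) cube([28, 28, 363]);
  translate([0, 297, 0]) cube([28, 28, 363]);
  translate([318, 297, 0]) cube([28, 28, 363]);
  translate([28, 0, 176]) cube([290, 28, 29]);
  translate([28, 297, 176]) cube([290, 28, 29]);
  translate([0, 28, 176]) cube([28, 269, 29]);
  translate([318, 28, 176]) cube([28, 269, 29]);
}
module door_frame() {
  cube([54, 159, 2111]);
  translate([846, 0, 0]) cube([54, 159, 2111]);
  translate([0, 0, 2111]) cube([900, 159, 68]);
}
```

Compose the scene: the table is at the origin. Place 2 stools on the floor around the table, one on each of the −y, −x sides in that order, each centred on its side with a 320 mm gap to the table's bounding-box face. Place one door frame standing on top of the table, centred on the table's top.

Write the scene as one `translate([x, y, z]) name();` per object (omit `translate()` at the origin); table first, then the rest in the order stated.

table();
translate([590, -645, 0]) stool();
translate([-666, 126, 0]) stool();
translate([313, 209, 706]) door_frame();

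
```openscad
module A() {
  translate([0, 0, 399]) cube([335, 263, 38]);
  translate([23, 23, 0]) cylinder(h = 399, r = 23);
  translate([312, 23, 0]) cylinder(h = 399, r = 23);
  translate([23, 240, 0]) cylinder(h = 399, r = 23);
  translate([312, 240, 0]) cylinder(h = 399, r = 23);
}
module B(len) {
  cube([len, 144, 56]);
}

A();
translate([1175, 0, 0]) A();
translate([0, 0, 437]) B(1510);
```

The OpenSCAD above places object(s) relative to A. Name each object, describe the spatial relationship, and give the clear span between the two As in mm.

Second stool starts at x = 1175; first ends at x = 335; clear span = 1175 − 335 = 840 mm.

A is a stool. B is a beam. A beam spans the tops of two stools. The clear span between the two stools is 840 mm.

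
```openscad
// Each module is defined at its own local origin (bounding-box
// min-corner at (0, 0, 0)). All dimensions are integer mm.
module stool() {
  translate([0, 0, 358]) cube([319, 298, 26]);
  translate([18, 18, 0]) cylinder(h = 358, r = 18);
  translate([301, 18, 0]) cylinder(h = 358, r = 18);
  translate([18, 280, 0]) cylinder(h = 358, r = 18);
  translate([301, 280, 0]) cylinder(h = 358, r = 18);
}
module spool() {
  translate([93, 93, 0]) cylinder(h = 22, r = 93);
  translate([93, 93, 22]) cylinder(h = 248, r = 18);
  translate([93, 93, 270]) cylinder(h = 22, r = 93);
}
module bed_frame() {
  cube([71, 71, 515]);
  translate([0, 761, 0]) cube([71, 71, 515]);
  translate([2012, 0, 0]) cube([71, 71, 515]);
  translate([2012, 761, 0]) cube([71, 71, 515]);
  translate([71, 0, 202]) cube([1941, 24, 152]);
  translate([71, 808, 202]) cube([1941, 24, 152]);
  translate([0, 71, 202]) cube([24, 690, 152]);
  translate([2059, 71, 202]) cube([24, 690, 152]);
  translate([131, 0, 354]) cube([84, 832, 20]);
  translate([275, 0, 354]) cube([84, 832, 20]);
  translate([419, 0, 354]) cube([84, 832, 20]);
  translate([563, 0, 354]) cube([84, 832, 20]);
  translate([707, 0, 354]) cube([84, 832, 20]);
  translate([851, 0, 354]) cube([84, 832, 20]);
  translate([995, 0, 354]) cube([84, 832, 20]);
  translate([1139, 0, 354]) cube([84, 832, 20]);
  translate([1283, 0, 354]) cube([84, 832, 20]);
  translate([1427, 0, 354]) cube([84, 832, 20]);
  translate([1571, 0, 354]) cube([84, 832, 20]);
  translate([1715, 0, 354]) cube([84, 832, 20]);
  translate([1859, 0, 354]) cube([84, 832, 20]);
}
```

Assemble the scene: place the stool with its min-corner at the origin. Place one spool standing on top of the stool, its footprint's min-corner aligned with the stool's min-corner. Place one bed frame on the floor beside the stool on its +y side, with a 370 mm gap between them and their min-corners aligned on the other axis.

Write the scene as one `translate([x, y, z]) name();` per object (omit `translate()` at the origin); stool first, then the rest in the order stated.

stool();
translate([0, 0, 384]) spool();
translate([0, 668, 0]) bed_frame();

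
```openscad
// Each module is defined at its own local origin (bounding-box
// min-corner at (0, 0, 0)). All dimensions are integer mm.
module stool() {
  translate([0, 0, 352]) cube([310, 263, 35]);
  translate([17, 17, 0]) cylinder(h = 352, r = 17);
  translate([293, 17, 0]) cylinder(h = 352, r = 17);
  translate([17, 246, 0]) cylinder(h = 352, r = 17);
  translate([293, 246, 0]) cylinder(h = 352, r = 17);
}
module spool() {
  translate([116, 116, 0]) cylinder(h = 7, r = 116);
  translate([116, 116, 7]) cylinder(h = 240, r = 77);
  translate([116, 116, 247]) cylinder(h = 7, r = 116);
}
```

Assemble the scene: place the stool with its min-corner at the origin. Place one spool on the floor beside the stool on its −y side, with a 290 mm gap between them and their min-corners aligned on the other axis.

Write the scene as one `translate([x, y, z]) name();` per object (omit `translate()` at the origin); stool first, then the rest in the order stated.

stool();
translate([0, -522, 0]) spool();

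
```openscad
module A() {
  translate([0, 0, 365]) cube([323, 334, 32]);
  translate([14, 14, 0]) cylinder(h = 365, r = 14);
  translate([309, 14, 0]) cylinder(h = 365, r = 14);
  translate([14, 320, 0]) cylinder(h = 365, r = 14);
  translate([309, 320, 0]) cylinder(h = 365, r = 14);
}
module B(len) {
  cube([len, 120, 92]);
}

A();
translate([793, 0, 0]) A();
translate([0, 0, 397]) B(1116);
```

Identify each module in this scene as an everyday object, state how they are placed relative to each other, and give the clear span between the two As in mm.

Second stool starts at x = 793; first ends at x = 323; clear span = 793 − 323 = 470 mm.

A is a stool. B is a beam. A beam spans the tops of two stools. The clear span between the two stools is 470 mm.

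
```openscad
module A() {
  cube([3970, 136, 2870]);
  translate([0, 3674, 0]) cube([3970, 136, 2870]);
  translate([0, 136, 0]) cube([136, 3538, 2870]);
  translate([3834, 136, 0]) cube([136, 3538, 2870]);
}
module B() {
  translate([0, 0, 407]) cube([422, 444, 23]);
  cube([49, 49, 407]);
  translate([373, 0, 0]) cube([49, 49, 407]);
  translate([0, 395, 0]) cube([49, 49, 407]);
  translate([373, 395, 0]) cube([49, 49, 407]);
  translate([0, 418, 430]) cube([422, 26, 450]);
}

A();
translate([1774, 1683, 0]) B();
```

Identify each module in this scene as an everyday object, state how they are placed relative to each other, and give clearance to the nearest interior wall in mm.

Clearances: x = 1638, y = 1547; minimum 1547 mm.

A is a house frame. B is a chair. The chair sits inside the house frame, centred. The clearance to the nearest interior wall is 1547 mm.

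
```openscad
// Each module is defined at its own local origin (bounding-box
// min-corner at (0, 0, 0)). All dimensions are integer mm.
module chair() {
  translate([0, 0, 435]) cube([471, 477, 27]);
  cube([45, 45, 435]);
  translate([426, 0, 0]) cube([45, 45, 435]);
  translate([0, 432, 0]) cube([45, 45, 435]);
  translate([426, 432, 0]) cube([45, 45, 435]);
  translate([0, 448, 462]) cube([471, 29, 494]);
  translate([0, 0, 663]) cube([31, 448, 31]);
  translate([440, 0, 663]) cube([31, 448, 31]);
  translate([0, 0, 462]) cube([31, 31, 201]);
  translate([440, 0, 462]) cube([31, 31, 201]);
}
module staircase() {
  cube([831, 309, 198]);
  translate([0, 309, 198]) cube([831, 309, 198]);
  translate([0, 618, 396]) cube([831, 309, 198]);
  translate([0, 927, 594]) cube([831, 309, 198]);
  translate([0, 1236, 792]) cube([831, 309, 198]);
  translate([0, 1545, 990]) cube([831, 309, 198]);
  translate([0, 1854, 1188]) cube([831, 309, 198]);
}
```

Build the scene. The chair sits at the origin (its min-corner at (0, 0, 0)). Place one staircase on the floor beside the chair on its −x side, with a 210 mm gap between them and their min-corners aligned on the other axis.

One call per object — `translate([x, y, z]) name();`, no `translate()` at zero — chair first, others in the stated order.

chair();
translate([-1041, 0, 0]) staircase();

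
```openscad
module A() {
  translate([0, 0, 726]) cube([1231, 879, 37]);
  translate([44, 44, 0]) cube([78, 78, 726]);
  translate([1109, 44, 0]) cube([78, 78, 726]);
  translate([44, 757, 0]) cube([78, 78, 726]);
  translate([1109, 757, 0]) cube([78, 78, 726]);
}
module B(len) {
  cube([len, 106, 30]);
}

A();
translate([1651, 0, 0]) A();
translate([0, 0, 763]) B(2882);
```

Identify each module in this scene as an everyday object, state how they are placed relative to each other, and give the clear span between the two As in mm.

Second table starts at x = 1651; first ends at x = 1231; clear span = 1651 − 1231 = 420 mm.

A is a table. B is a beam. A beam spans the tops of two tables. The clear span between the two tables is 420 mm.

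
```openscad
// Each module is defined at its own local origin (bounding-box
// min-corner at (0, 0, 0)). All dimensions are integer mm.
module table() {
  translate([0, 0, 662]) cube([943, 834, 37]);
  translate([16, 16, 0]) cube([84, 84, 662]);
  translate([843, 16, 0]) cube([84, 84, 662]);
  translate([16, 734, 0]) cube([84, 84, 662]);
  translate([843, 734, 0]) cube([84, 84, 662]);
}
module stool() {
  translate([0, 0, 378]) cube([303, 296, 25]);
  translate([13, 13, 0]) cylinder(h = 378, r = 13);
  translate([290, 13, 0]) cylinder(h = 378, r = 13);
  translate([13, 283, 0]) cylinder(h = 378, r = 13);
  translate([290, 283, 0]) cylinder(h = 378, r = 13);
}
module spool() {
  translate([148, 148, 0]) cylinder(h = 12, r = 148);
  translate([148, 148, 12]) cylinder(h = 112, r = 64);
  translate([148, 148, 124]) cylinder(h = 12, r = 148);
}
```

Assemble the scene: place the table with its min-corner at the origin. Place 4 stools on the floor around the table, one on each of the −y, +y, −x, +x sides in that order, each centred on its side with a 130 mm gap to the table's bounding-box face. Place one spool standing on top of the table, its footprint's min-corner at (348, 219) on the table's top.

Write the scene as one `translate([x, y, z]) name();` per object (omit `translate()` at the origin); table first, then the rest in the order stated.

table();
translate([320, -426, 0]) stool();
translate([320, 964, 0]) stool();
translate([-433, 269, 0]) stool();
translate([1073, 269, 0]) stool();
translate([348, 219, 699]) spool();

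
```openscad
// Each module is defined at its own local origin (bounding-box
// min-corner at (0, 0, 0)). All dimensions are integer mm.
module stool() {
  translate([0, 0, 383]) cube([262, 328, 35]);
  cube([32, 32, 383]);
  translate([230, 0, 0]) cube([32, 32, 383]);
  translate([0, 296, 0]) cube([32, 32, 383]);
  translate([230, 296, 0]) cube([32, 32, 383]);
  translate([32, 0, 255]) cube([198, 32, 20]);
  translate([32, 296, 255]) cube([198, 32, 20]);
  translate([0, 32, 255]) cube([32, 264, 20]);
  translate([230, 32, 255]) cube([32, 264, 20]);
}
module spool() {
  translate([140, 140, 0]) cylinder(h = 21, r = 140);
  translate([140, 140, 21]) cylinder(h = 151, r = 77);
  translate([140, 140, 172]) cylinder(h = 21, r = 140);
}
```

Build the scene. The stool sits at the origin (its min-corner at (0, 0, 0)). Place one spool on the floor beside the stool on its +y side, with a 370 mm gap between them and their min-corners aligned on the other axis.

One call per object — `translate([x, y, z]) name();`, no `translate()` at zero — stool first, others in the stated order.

stool();
translate([0, 698, 0]) spool();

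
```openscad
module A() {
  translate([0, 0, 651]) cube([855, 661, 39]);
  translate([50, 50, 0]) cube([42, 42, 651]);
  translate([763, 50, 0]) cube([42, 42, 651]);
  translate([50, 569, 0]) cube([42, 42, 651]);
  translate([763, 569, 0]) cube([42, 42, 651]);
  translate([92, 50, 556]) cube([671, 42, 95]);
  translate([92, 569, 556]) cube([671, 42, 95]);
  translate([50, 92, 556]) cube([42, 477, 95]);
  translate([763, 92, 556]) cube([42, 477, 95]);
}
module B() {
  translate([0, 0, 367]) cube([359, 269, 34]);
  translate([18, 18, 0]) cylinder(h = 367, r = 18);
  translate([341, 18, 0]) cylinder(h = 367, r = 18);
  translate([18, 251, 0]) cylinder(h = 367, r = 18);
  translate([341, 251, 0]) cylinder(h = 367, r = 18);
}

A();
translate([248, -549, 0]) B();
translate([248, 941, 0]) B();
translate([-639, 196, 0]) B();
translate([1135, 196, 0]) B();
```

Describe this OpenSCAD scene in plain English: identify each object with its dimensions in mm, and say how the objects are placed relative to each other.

A is a rectangular dining table. The top is 855×661×39 mm with its upper surface at z = 690 mm. It stands on four 42×42 mm square legs, each inset 50 mm from the nearest pair of top edges, running from the floor to the underside of the top. Four apron rails, 42 mm thick and 95 mm tall, run between adjacent legs with their top edges flush with the underside of the top and their outer faces flush with the legs' outer faces.

B is a four-legged stool. The seat is 359×269 mm, 34 mm thick, top at z = 401 mm. It stands on four round legs, each 36 mm in diameter, from z = 0 to the seat underside, each leg's axis is inset half a diameter from the nearest pair of seat edges (so the leg's bounding box is flush with the corner).

Four stools sit around the table at the −y, +y, −x, +x sides.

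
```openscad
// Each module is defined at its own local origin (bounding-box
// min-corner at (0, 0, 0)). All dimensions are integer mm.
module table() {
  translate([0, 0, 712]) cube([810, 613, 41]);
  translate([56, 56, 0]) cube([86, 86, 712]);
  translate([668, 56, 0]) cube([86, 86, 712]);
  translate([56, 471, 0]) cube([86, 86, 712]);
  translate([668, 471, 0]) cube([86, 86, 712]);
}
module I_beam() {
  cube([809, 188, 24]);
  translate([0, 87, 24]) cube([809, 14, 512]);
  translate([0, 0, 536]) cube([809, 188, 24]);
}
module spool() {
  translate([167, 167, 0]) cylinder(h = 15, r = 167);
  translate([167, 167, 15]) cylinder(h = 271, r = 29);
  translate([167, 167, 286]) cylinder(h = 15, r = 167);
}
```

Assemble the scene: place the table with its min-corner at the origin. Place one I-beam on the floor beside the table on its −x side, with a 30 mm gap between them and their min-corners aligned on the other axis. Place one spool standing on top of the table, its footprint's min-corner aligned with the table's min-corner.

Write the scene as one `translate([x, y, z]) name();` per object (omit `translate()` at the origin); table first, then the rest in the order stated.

table();
translate([-839, 0, 0]) I_beam();
translate([0, 0, 753]) spool();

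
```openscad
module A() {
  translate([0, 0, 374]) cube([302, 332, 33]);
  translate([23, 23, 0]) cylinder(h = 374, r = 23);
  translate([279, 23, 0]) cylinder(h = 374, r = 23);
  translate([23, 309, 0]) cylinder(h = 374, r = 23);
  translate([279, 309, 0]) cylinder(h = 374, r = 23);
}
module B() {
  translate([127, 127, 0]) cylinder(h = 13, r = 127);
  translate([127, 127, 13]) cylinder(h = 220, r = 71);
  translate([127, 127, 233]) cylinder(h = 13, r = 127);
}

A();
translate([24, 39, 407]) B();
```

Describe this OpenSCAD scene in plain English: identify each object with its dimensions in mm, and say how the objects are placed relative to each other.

A is a four-legged stool. The seat is a 302×332×33 mm slab whose top surface is at z = 407 mm; four round legs, each 46 mm in diameter, run from the floor (z = 0) to the underside of the seat, each leg's axis is inset half a diameter from the nearest pair of seat edges (so the leg's bounding box is flush with the corner).

B is a spool: two coaxial disc flanges of radius 127 mm and thickness 13 mm, joined by a core cylinder of radius 71 mm and height 220 mm. The lower flange rests on z = 0 and the three cylinders share a vertical axis.

The spool is on top of the stool, centred.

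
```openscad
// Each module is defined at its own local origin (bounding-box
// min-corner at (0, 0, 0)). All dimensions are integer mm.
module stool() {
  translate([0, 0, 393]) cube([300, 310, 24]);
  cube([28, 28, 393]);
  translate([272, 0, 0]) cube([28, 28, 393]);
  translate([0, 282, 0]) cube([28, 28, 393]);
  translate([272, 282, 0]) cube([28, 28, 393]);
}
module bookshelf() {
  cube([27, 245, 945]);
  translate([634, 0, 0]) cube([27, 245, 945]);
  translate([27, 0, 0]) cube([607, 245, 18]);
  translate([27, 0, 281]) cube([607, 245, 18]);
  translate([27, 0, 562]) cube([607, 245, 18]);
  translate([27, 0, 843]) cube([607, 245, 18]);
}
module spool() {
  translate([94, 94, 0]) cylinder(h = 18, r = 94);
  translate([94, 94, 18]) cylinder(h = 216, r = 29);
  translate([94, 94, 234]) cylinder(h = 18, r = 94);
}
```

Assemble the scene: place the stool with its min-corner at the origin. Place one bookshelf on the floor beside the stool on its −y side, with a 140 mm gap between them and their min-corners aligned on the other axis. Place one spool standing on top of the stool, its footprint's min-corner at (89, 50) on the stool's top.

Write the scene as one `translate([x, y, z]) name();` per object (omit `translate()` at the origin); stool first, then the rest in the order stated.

stool();
translate([0, -385, 0]) bookshelf();
translate([89, 50, 417]) spool();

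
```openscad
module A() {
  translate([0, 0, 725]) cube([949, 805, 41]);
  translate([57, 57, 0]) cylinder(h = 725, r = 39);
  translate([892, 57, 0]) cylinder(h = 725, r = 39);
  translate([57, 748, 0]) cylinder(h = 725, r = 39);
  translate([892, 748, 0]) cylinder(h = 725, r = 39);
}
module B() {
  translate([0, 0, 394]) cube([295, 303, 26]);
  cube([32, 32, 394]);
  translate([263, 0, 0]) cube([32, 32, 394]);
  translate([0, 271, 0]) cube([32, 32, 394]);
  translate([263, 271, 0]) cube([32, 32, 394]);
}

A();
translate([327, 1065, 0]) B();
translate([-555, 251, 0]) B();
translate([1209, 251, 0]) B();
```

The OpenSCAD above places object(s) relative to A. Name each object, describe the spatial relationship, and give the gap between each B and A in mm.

A is a table. B is a stool. Three stools sit around the table at the +y, −x, +x sides. The gap between each stool and the table is 260 mm.

Each stool's nearest face is 260 mm from the table's bounding box.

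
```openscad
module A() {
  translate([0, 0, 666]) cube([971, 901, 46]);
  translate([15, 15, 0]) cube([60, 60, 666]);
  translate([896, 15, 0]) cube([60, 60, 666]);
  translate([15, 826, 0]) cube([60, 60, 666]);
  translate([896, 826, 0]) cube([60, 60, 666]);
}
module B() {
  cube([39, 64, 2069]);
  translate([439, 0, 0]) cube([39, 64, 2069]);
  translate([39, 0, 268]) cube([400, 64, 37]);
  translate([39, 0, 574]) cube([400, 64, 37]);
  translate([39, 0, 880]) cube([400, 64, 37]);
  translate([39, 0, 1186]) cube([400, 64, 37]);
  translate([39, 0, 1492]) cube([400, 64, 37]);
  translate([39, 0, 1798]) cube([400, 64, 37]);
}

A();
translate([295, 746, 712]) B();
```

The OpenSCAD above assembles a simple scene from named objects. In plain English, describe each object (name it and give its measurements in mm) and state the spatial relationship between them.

A is a table with a 971×901 mm rectangular top, 46 mm thick, top surface at z = 712 mm, supported by four 60×60 mm square legs, each inset 15 mm from the nearest pair of top edges, running from the floor.

B is a wooden ladder with two side rails of 39×64 mm section and 2069 mm height, set 478 mm apart overall. Between them run 6 rectangular rungs (64 mm deep, 37 mm thick), front faces flush with the rails' −y face. The bottom of the first rung is 268 mm above the floor and each subsequent rung is 306 mm higher than the one below.

The ladder is on top of the table.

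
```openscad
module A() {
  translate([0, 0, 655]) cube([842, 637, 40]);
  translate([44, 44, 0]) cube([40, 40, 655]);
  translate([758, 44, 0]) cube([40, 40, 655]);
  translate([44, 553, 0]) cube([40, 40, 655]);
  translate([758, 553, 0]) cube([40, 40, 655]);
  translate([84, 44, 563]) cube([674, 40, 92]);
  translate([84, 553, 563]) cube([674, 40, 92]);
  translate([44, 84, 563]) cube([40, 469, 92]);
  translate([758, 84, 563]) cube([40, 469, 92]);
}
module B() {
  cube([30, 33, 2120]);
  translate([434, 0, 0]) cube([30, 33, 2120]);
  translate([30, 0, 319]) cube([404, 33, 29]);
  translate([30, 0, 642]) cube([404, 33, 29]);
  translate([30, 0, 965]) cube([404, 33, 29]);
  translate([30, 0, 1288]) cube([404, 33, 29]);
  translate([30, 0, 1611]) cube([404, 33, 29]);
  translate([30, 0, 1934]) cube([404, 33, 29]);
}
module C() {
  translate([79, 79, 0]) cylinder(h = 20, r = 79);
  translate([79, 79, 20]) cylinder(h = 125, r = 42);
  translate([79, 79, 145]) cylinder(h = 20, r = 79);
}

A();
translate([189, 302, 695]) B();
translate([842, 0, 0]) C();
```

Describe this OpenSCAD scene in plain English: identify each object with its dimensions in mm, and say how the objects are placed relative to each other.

A is a rectangular dining table. The top is 842×637×40 mm with its upper surface at z = 695 mm. It stands on four 40×40 mm square legs, each inset 44 mm from the nearest pair of top edges, running from the floor to the underside of the top. Four apron rails, 40 mm thick and 92 mm tall, run between adjacent legs with their top edges flush with the underside of the top and their outer faces flush with the legs' outer faces.

B is a wooden ladder with two side rails of 30×33 mm section and 2120 mm height, set 464 mm apart overall. Between them run 6 rectangular rungs (33 mm deep, 29 mm thick), front faces flush with the rails' −y face. The bottom of the first rung is 319 mm above the floor and each subsequent rung is 323 mm higher than the one below.

C is a spool: two coaxial disc flanges of radius 79 mm and thickness 20 mm, joined by a core cylinder of radius 42 mm and height 125 mm. The lower flange rests on z = 0 and the three cylinders share a vertical axis.

The ladder is on top of the table, centred. The spool is against the table's +x side, with their −y faces flush.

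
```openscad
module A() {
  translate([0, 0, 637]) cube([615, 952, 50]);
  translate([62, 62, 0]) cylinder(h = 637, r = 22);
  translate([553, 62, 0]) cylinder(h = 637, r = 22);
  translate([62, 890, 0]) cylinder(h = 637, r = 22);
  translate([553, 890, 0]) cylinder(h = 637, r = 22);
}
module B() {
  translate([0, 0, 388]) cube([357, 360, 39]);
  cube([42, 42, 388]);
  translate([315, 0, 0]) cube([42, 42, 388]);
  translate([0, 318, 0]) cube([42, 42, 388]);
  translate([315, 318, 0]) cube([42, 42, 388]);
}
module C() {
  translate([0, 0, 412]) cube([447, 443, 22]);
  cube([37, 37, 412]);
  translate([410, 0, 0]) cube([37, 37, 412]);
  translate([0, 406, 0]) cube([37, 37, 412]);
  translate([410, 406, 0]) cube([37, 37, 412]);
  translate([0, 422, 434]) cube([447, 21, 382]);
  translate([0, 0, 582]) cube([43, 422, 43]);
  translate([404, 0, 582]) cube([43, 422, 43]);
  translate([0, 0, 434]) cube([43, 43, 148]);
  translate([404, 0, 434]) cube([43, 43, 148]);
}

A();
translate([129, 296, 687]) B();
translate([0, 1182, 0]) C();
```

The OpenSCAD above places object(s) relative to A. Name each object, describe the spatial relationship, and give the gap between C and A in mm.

A is a table. B is a stool. C is a chair. The stool is on top of the table, centred. The chair is on the floor beside the table on its +y side. The gap between the chair and the table is 230 mm.

The chair's nearest face is 230 mm from the table's +y face.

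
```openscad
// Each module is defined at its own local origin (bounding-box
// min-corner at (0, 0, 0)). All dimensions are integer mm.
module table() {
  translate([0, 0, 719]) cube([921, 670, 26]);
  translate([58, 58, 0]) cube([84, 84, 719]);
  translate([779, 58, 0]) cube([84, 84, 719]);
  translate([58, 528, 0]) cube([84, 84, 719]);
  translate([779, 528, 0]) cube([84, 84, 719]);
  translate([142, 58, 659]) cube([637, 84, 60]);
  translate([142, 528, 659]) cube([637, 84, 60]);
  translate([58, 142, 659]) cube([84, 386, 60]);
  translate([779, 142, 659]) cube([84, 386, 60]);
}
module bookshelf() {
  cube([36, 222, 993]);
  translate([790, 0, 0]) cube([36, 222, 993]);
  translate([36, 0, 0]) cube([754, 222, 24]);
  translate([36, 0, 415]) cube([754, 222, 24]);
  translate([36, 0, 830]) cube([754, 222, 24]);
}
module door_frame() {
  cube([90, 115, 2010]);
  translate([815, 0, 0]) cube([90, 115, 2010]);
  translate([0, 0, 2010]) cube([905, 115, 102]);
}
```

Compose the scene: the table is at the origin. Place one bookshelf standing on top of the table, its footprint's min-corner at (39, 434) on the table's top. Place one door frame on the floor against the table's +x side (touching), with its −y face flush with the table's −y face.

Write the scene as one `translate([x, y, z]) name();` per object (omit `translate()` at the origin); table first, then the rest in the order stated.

table();
translate([39, 434, 745]) bookshelf();
translate([921, 0, 0]) door_frame();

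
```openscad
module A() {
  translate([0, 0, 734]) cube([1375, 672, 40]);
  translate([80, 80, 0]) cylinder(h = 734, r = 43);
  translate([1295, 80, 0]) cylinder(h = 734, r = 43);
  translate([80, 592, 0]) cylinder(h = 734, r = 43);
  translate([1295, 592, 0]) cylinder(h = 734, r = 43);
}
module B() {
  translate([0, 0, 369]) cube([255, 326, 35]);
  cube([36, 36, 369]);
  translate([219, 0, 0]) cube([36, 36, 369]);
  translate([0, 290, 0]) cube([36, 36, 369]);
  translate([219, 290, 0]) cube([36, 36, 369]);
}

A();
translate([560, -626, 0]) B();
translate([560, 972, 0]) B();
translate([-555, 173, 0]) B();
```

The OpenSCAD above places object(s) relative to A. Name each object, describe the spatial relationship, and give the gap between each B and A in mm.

Each stool's nearest face is 300 mm from the table's bounding box.

A is a table. B is a stool. Three stools sit around the table at the −y, +y, −x sides. The gap between each stool and the table is 300 mm.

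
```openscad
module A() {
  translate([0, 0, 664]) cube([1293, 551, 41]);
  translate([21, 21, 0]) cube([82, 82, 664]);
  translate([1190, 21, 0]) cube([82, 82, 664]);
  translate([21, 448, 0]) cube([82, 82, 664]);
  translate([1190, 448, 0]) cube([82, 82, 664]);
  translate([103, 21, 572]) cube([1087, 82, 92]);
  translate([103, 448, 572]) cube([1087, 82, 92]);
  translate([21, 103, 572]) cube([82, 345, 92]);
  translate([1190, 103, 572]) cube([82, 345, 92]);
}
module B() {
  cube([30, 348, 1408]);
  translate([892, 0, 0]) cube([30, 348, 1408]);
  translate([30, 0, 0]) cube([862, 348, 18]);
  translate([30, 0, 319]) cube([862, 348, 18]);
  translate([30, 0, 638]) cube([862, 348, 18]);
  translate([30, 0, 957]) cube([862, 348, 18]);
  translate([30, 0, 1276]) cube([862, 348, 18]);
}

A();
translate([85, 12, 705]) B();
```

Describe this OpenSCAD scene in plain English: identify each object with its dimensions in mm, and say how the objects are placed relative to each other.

A is a table: top 1293 mm (x) × 551 mm (y), 41 mm thick, upper face at z = 705 mm, on four 82×82 mm square legs, each inset 21 mm from the nearest pair of top edges, running from z = 0 to the bottom of the top. Four apron rails, 82 mm thick and 92 mm tall, run between adjacent legs with their top edges flush with the underside of the top and their outer faces flush with the legs' outer faces.

B is a bookshelf 922 mm wide overall, 348 mm deep and 1408 mm tall. The two sides are 30 mm thick vertical panels. 5 horizontal shelves of 18 mm thickness span between the inner faces of the sides; the lowest shelf sits on the floor and shelves are stacked with a clear vertical gap of 301 mm between each pair.

The bookshelf is on top of the table.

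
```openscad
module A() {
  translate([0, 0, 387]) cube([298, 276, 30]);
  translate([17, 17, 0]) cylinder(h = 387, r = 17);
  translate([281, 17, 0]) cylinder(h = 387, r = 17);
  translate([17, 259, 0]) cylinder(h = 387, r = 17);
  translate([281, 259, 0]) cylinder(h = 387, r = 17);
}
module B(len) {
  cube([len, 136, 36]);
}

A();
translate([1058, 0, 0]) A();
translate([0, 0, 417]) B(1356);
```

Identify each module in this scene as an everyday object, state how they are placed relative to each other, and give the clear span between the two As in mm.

Second stool starts at x = 1058; first ends at x = 298; clear span = 1058 − 298 = 760 mm.

A is a stool. B is a beam. A beam spans the tops of two stools. The clear span between the two stools is 760 mm.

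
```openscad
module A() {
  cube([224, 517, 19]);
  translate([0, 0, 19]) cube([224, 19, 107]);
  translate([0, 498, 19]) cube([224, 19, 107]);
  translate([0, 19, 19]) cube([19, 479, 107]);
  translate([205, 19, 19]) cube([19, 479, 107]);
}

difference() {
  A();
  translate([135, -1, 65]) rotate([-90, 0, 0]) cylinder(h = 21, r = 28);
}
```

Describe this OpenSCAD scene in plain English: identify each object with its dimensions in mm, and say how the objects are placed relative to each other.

A is an open storage box with external size 224×517×126 mm and wall thickness 19 mm (the base is also 19 mm thick). The base covers the whole footprint; the four walls stand on the base, with the y-facing walls full-width and the x-facing walls fitting between their inner faces.

The open box has a circular hole of radius 28 mm through its front wall, centred at (x = 135, z = 65).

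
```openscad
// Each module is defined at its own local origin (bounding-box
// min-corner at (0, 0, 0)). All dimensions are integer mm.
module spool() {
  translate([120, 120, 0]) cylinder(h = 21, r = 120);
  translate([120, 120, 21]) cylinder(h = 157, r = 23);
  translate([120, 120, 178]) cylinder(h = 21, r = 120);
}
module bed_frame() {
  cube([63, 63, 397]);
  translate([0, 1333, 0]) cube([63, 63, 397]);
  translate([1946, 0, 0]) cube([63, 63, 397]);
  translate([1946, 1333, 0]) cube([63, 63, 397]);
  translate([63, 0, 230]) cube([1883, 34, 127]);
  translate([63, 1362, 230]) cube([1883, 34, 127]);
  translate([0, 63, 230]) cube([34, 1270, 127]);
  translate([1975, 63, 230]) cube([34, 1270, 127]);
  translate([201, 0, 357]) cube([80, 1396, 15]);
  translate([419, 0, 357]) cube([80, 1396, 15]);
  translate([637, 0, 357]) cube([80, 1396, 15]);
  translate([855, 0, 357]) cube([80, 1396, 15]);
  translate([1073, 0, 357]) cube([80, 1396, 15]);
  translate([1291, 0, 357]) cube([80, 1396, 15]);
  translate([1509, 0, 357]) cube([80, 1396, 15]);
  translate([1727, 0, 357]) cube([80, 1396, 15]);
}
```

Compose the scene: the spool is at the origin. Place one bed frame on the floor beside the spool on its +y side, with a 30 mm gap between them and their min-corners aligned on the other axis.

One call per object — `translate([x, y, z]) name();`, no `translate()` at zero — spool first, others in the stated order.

spool();
translate([0, 270, 0]) bed_frame();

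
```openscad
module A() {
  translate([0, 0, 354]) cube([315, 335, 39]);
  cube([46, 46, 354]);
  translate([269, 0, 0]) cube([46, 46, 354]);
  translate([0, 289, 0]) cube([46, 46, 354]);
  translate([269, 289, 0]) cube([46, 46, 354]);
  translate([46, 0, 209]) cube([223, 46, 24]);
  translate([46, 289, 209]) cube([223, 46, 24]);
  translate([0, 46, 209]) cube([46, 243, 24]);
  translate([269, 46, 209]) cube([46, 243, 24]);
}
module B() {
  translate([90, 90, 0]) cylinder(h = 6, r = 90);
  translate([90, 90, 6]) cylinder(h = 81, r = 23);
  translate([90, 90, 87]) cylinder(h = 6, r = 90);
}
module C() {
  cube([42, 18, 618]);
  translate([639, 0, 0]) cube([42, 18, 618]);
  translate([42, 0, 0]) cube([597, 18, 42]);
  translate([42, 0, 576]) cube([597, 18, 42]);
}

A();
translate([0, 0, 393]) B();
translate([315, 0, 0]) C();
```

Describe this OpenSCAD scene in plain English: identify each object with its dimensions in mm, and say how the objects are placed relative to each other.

A is a simple wooden stool: a rectangular seat 315 mm (x) by 335 mm (y), 39 mm thick, top face at z = 393 mm, on four square legs, each 46×46 mm in cross-section. The legs rest on z = 0, each flush with a corner of the seat. Four stretchers, 46 mm wide and 24 mm tall, connect adjacent legs with their undersides at z = 209 mm, each running between the inner faces of the legs it joins and aligned with the legs' outer faces on the other axis.

B is a spool: two coaxial disc flanges of radius 90 mm and thickness 6 mm, joined by a core cylinder of radius 23 mm and height 81 mm. The lower flange rests on z = 0 and the three cylinders share a vertical axis.

C is a rectangular picture frame lying in the x–z plane (depth along y). The opening is 597 mm wide (x) by 534 mm tall (z), surrounded by a border 42 mm wide on all four sides. The frame is 18 mm deep and is made of two full-height vertical stiles with two horizontal rails fitted between them.

The spool is on top of the stool. The picture frame is against the stool's +x side, with their −y faces flush.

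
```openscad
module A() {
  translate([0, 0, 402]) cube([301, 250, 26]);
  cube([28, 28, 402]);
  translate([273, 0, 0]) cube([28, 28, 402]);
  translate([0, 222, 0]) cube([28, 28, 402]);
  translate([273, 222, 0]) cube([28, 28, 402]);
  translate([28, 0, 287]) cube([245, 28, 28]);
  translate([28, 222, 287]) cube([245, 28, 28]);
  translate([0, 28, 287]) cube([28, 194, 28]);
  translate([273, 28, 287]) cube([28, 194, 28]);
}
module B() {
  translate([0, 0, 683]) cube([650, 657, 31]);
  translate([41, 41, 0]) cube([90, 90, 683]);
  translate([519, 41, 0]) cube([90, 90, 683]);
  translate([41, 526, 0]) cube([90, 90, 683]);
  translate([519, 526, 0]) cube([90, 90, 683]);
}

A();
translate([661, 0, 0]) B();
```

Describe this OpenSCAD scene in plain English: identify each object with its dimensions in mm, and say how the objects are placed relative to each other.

A is a four-legged stool. The seat is 301×250 mm, 26 mm thick, top at z = 428 mm. It stands on four square legs, each 28×28 mm in cross-section, from z = 0 to the seat underside, each flush with a corner of the seat. Four stretchers, 28 mm wide and 28 mm tall, connect adjacent legs with their undersides at z = 287 mm, each running between the inner faces of the legs it joins and aligned with the legs' outer faces on the other axis.

B is a table with a 650×657 mm rectangular top, 31 mm thick, top surface at z = 714 mm, supported by four 90×90 mm square legs, each inset 41 mm from the nearest pair of top edges, running from the floor.

The table is on the floor beside the stool on its +x side.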